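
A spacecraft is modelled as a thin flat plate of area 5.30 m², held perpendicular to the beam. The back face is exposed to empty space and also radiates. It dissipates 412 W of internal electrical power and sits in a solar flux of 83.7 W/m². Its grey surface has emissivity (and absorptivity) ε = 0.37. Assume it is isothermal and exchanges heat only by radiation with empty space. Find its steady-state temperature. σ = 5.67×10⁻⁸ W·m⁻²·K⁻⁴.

T ≈ 226 K

At steady state, absorbed solar power + internal power = radiated power.
Absorbed: α·S·A_cross = 0.37·83.7·5.300 = 164.1 W (cross-section A).
Total input = 164.1 + 412 = 576.1 W.
Radiated: εσ·A_surf·T⁴ with A_surf = 2A = 10.60 m².
T⁴ = 576.1/(0.37·5.67×10⁻⁸·10.60) = 2.591×10⁹ K⁴.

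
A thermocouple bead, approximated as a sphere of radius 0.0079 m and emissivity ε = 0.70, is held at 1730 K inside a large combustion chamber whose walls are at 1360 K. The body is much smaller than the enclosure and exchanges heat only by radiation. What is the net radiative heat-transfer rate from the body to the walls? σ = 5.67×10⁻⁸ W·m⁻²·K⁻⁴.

For a small grey body in a large enclosure: P_net = εσA(T_body⁴ − T_wall⁴).
A = 4πr² = 7.843×10⁻⁴ m²; T_body⁴ − T_wall⁴ = 8.957×10¹² − 3.421×10¹² = 5.536×10¹² K⁴.
|P_net| = 0.70·5.67×10⁻⁸·7.843×10⁻⁴·5.536×10¹².

P_net ≈ 172 W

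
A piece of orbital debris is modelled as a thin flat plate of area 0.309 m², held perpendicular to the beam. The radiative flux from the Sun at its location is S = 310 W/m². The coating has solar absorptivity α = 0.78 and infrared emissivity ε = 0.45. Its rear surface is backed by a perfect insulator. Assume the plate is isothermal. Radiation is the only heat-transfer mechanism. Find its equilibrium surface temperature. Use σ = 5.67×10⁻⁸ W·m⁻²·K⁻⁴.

T ≈ 312 K

At equilibrium, absorbed power = emitted power.
Absorbing cross-section = A = 0.3090 m²; emitting surface = A = 0.3090 m² (ratio 1).
αS·A_cross = εσ·A_surf·T⁴  ⇒  T⁴ = αS/(ε·1σ).
T⁴ = 0.780·310/(0.45·1·5.67×10⁻⁸) = 9.477×10⁹ K⁴.
T = (9.477×10⁹)^(1/4).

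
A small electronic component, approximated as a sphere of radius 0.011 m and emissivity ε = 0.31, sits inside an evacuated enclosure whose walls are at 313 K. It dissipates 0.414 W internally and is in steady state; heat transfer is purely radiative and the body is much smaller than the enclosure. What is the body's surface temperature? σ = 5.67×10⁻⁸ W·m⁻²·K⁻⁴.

T ≈ 398 K

For a small grey body in a large enclosure, net radiated power = εσA(T⁴ − T_w⁴).
Steady state: P = εσA(T⁴ − T_w⁴) with A = 4πr² = 0.001521 m².
T⁴ = P/(εσA) + T_w⁴ = 0.414/(0.31·5.67×10⁻⁸·0.001521) + (313)⁴
    = 1.549×10¹⁰ + 9.598×10⁹ = 2.509×10¹⁰ K⁴.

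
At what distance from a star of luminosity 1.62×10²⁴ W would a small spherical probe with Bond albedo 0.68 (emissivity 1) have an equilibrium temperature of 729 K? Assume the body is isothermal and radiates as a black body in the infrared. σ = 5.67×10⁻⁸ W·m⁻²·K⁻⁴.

For an isothermal black-emitting sphere, (1−a)S·πr² = σ·4πr²·T⁴ ⇒ S = 4σT⁴/(1−a).
S = 4·5.67×10⁻⁸·(729)⁴/0.320 = 2.002×10⁵ W/m².
Flux falls as S = L/(4πd²), so d = √(L/(4πS)) = √(1.62×10²⁴/(4π·2.002×10⁵)).

d ≈ 8.03×10⁸ m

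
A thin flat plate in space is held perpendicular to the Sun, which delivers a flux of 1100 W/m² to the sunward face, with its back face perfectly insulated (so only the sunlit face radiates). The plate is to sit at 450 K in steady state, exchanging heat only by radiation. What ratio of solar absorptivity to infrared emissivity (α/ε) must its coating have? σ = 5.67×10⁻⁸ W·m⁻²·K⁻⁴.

α/ε ≈ 2.11

Balance: αS·A = εσ·1A·T⁴ ⇒ α/ε = σT⁴/S.
α/ε = 5.67×10⁻⁸·(450)⁴/1100 = 5.67×10⁻⁸·4.101×10¹⁰/1100.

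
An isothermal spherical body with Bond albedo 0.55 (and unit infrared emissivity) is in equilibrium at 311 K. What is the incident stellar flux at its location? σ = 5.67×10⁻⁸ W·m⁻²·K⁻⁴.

S ≈ 4710 W/m²

(1−a)S·πr² = σ·4πr²·T⁴ ⇒ S = 4σT⁴/(1−a).
S = 4·5.67×10⁻⁸·9.355×10⁹/0.450.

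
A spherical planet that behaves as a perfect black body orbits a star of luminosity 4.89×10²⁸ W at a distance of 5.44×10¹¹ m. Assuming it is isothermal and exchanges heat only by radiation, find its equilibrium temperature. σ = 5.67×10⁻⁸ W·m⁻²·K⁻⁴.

First find the stellar flux at distance d: S = L/(4πd²) = 4.89×10²⁸/(4π·(5.44×10¹¹)²) = 13150 W/m².
For an isothermal sphere, absorbed (1−a)S·πr² = emitted σ·4πr²·T⁴, so T⁴ = (1−a)S/(4σ).
T⁴ = 1.00·13150/(4·5.67×10⁻⁸) = 5.798×10¹⁰ K⁴.

T ≈ 491 K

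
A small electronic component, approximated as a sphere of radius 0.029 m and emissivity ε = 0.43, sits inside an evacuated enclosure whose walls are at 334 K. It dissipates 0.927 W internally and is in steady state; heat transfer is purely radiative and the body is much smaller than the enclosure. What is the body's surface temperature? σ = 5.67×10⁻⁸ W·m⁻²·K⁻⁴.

For a small grey body in a large enclosure, net radiated power = εσA(T⁴ − T_w⁴).
Steady state: P = εσA(T⁴ − T_w⁴) with A = 4πr² = 0.01057 m².
T⁴ = P/(εσA) + T_w⁴ = 0.927/(0.43·5.67×10⁻⁸·0.01057) + (334)⁴
    = 3.598×10⁹ + 1.244×10¹⁰ = 1.604×10¹⁰ K⁴.

T ≈ 356 K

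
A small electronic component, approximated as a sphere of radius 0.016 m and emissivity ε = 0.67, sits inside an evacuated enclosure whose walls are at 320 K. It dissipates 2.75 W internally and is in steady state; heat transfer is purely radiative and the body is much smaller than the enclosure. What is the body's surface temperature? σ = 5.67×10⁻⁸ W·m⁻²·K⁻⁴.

For a small grey body in a large enclosure, net radiated power = εσA(T⁴ − T_w⁴).
Steady state: P = εσA(T⁴ − T_w⁴) with A = 4πr² = 0.003217 m².
T⁴ = P/(εσA) + T_w⁴ = 2.75/(0.67·5.67×10⁻⁸·0.003217) + (320)⁴
    = 2.250×10¹⁰ + 1.049×10¹⁰ = 3.299×10¹⁰ K⁴.

T ≈ 426 K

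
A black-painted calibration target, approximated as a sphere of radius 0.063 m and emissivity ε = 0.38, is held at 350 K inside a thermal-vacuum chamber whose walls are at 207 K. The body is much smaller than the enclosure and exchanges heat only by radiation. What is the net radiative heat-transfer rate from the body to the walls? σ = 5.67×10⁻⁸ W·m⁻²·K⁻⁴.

For a small grey body in a large enclosure: P_net = εσA(T_body⁴ − T_wall⁴).
A = 4πr² = 0.04988 m²; T_body⁴ − T_wall⁴ = 1.501×10¹⁰ − 1.836×10⁹ = 1.317×10¹⁰ K⁴.
|P_net| = 0.38·5.67×10⁻⁸·0.04988·1.317×10¹⁰.

P_net ≈ 14.2 W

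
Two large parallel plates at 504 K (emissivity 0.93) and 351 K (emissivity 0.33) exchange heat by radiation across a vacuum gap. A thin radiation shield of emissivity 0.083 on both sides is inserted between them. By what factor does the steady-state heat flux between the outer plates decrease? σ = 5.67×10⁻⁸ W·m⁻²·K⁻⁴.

Without shield: q₀ = σΔ(T⁴)/(1/ε₁+1/ε₂−1) with denominator 3.106.
With shield the two gaps are in series; the resistances add: (1/ε₁+1/ε_s−1)+(1/ε_s+1/ε₂−1) = 12.12+14.08 = 26.20.
Heat-flux ratio q₀/q = 26.20/3.106.

factor ≈ 8.44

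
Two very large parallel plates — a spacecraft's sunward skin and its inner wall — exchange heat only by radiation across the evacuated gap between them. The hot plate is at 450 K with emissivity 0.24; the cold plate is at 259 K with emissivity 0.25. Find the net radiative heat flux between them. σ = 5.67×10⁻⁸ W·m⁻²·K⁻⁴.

For two infinite grey parallel plates, q = σ(T₁⁴ − T₂⁴)/(1/ε₁ + 1/ε₂ − 1).
T₁⁴ − T₂⁴ = 4.101×10¹⁰ − 4.500×10⁹ = 3.651×10¹⁰ K⁴.
1/ε₁ + 1/ε₂ − 1 = 4.167 + 4.000 − 1 = 7.167.
q = 5.67×10⁻⁸ × 3.651×10¹⁰ / 7.167.

q ≈ 289 W/m²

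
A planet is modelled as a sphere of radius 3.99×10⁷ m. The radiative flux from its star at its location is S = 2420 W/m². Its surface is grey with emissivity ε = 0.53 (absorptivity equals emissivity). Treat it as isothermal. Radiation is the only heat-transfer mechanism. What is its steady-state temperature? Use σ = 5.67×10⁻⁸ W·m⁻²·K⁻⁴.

At equilibrium, absorbed power = emitted power.
Absorbing cross-section = πr² = 5.001×10¹⁵ m²; emitting surface = 4πr² = 2.001×10¹⁶ m² (ratio 4).
εS·A_cross = εσ·A_surf·T⁴  ⇒  T⁴ = S/(4σ)   (ε cancels).
T⁴ = 2420/(4·5.67×10⁻⁸) = 1.067×10¹⁰ K⁴.
T = (1.067×10¹⁰)^(1/4).

T ≈ 321 K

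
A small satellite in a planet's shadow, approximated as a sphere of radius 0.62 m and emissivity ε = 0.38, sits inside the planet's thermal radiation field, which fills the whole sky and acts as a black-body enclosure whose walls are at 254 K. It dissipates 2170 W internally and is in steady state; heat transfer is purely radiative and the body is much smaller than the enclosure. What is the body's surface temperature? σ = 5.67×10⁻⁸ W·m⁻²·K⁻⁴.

T ≈ 398 K

For a small grey body in a large enclosure, net radiated power = εσA(T⁴ − T_w⁴).
Steady state: P = εσA(T⁴ − T_w⁴) with A = 4πr² = 4.831 m².
T⁴ = P/(εσA) + T_w⁴ = 2170/(0.38·5.67×10⁻⁸·4.831) + (254)⁴
    = 2.085×10¹⁰ + 4.162×10⁹ = 2.501×10¹⁰ K⁴.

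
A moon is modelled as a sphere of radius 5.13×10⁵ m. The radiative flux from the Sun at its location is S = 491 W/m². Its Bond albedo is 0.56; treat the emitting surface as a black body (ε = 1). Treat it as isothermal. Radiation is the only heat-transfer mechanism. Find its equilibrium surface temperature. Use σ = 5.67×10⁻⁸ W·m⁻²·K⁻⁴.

At equilibrium, absorbed power = emitted power.
Absorbing cross-section = πr² = 8.268×10¹¹ m²; emitting surface = 4πr² = 3.307×10¹² m² (ratio 4).
(1−a)S·A_cross = εσ·A_surf·T⁴  ⇒  T⁴ = (1−a)S/(4σ).
T⁴ = 0.440·491/(4·5.67×10⁻⁸) = 9.526×10⁸ K⁴.
T = (9.526×10⁸)^(1/4).

T ≈ 176 K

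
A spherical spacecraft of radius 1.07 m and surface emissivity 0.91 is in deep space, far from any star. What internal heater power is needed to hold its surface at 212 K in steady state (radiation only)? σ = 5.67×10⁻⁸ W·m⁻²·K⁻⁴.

P = εσ·4πr²·T⁴.
4πr² = 14.39 m²; T⁴ = 2.020×10⁹ K⁴.
P = 0.91·5.67×10⁻⁸·14.39·2.020×10⁹.

P ≈ 1500 W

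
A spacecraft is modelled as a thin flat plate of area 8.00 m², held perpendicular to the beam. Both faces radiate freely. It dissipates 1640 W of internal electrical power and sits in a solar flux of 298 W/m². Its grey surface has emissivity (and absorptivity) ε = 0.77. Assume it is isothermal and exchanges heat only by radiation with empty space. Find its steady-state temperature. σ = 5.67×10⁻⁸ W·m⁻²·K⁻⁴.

At steady state, absorbed solar power + internal power = radiated power.
Absorbed: α·S·A_cross = 0.77·298·8.000 = 1836 W (cross-section A).
Total input = 1836 + 1640 = 3476 W.
Radiated: εσ·A_surf·T⁴ with A_surf = 2A = 16.00 m².
T⁴ = 3476/(0.77·5.67×10⁻⁸·16.00) = 4.976×10⁹ K⁴.

T ≈ 266 K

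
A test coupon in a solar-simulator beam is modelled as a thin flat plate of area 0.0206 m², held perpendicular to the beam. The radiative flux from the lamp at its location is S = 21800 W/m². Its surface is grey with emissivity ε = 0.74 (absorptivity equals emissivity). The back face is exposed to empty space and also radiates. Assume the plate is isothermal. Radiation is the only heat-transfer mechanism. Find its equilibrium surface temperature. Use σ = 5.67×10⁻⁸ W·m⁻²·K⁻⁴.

T ≈ 662 K

At equilibrium, absorbed power = emitted power.
Absorbing cross-section = A = 0.02060 m²; emitting surface = 2A = 0.04120 m² (ratio 2).
εS·A_cross = εσ·A_surf·T⁴  ⇒  T⁴ = S/(2σ)   (ε cancels).
T⁴ = 21800/(2·5.67×10⁻⁸) = 1.922×10¹¹ K⁴.
T = (1.922×10¹¹)^(1/4).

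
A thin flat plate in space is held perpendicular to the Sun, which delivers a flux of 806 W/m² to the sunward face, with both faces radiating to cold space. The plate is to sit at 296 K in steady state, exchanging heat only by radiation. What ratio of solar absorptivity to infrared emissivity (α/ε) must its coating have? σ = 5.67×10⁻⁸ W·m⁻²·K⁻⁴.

α/ε ≈ 1.08

Balance: αS·A = εσ·2A·T⁴ ⇒ α/ε = 2σT⁴/S.
α/ε = 2·5.67×10⁻⁸·(296)⁴/806 = 2·5.67×10⁻⁸·7.677×10⁹/806.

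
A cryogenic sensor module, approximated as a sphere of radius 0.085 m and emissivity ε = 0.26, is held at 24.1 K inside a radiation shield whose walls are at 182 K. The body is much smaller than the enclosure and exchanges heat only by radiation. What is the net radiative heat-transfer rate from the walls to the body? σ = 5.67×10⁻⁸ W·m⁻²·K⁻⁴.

For a small grey body in a large enclosure: P_net = εσA(T_body⁴ − T_wall⁴).
A = 4πr² = 0.09079 m²; T_body⁴ − T_wall⁴ = 3.373×10⁵ − 1.097×10⁹ = -1.097×10⁹ K⁴.
|P_net| = 0.26·5.67×10⁻⁸·0.09079·1.097×10⁹.

P_net ≈ 1.47 W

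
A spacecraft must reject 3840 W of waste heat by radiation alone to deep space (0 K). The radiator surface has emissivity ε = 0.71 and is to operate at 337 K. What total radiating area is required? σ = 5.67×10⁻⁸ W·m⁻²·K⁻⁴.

P = εσA T⁴ ⇒ A = P/(εσT⁴).
T⁴ = 1.290×10¹⁰ K⁴.
A = 3840/(0.71 × 5.67×10⁻⁸ × 1.290×10¹⁰).

A ≈ 7.40 m²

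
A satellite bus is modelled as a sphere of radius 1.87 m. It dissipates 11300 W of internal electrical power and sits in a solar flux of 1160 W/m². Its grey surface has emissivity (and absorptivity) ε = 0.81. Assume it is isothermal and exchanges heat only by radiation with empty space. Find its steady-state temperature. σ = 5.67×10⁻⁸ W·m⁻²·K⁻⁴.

T ≈ 322 K

At steady state, absorbed solar power + internal power = radiated power.
Absorbed: α·S·A_cross = 0.81·1160·10.99 = 10320 W (cross-section πr²).
Total input = 10320 + 11300 = 21620 W.
Radiated: εσ·A_surf·T⁴ with A_surf = 4πr² = 43.94 m².
T⁴ = 21620/(0.81·5.67×10⁻⁸·43.94) = 1.071×10¹⁰ K⁴.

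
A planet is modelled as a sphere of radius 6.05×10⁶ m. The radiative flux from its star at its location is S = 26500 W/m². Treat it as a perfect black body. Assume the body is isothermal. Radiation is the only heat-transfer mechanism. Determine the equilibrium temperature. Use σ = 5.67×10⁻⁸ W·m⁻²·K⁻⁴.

T ≈ 585 K

At equilibrium, absorbed power = emitted power.
Absorbing cross-section = πr² = 1.150×10¹⁴ m²; emitting surface = 4πr² = 4.600×10¹⁴ m² (ratio 4).
S·A_cross = εσ·A_surf·T⁴  ⇒  T⁴ = S/(4σ).
T⁴ = 1.00·26500/(4·5.67×10⁻⁸) = 1.168×10¹¹ K⁴.
T = (1.168×10¹¹)^(1/4).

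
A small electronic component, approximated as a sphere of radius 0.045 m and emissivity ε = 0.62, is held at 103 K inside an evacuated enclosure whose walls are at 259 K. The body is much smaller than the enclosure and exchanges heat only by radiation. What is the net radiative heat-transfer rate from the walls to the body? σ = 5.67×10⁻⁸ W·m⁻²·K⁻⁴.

P_net ≈ 3.92 W

For a small grey body in a large enclosure: P_net = εσA(T_body⁴ − T_wall⁴).
A = 4πr² = 0.02545 m²; T_body⁴ − T_wall⁴ = 1.126×10⁸ − 4.500×10⁹ = -4.387×10⁹ K⁴.
|P_net| = 0.62·5.67×10⁻⁸·0.02545·4.387×10⁹.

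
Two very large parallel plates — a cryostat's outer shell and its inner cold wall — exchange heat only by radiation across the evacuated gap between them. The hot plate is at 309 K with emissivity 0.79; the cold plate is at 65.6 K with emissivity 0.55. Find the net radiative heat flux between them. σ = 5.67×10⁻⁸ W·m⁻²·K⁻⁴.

For two infinite grey parallel plates, q = σ(T₁⁴ − T₂⁴)/(1/ε₁ + 1/ε₂ − 1).
T₁⁴ − T₂⁴ = 9.117×10⁹ − 1.852×10⁷ = 9.098×10⁹ K⁴.
1/ε₁ + 1/ε₂ − 1 = 1.266 + 1.818 − 1 = 2.084.
q = 5.67×10⁻⁸ × 9.098×10⁹ / 2.084.

q ≈ 248 W/m²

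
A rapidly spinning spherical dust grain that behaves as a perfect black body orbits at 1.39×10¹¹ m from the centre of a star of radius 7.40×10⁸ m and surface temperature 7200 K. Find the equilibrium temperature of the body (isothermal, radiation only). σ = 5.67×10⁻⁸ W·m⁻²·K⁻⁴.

The star's surface emits σT_*⁴; at distance d the flux is S = σT_*⁴(R_*/d)².
S = 5.67×10⁻⁸·(7200)⁴·(7.40×10⁸/1.39×10¹¹)² = 4319 W/m².
For an isothermal sphere T⁴ = (1−a)S/(4σ) = 1.904×10¹⁰ K⁴.

T ≈ 371 K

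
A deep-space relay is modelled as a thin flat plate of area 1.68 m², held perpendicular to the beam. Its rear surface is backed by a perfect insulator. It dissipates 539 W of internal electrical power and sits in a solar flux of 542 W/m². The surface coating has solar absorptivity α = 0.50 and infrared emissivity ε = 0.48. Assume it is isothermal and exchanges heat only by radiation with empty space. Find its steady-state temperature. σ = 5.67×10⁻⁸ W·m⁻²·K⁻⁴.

At steady state, absorbed solar power + internal power = radiated power.
Absorbed: α·S·A_cross = 0.50·542·1.680 = 455.3 W (cross-section A).
Total input = 455.3 + 539 = 994.3 W.
Radiated: εσ·A_surf·T⁴ with A_surf = A = 1.680 m².
T⁴ = 994.3/(0.48·5.67×10⁻⁸·1.680) = 2.175×10¹⁰ K⁴.

T ≈ 384 K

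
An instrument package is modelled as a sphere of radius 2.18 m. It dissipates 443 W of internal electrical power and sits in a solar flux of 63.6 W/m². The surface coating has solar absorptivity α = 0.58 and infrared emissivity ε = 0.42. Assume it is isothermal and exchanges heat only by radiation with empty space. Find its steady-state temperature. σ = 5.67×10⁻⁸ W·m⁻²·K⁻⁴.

At steady state, absorbed solar power + internal power = radiated power.
Absorbed: α·S·A_cross = 0.58·63.6·14.93 = 550.7 W (cross-section πr²).
Total input = 550.7 + 443 = 993.7 W.
Radiated: εσ·A_surf·T⁴ with A_surf = 4πr² = 59.72 m².
T⁴ = 993.7/(0.42·5.67×10⁻⁸·59.72) = 6.987×10⁸ K⁴.

T ≈ 163 K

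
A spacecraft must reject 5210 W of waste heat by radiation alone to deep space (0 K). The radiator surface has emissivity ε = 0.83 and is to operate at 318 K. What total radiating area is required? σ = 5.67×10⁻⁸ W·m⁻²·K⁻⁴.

P = εσA T⁴ ⇒ A = P/(εσT⁴).
T⁴ = 1.023×10¹⁰ K⁴.
A = 5210/(0.83 × 5.67×10⁻⁸ × 1.023×10¹⁰).

A ≈ 10.8 m²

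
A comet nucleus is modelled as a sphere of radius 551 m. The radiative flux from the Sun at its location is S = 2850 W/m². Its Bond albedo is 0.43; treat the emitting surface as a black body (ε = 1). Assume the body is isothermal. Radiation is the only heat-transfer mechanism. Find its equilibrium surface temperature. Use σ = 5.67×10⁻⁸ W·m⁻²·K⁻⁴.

T ≈ 291 K

At equilibrium, absorbed power = emitted power.
Absorbing cross-section = πr² = 9.538×10⁵ m²; emitting surface = 4πr² = 3.815×10⁶ m² (ratio 4).
(1−a)S·A_cross = εσ·A_surf·T⁴  ⇒  T⁴ = (1−a)S/(4σ).
T⁴ = 0.570·2850/(4·5.67×10⁻⁸) = 7.163×10⁹ K⁴.
T = (7.163×10⁹)^(1/4).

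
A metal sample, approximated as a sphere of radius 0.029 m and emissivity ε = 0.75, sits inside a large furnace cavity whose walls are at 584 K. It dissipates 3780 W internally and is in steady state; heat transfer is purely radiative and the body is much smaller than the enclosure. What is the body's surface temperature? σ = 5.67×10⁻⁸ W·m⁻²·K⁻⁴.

T ≈ 1710 K

For a small grey body in a large enclosure, net radiated power = εσA(T⁴ − T_w⁴).
Steady state: P = εσA(T⁴ − T_w⁴) with A = 4πr² = 0.01057 m².
T⁴ = P/(εσA) + T_w⁴ = 3780/(0.75·5.67×10⁻⁸·0.01057) + (584)⁴
    = 8.411×10¹² + 1.163×10¹¹ = 8.527×10¹² K⁴.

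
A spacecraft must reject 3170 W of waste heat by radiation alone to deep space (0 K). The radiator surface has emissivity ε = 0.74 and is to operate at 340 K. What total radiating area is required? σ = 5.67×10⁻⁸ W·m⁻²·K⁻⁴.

P = εσA T⁴ ⇒ A = P/(εσT⁴).
T⁴ = 1.336×10¹⁰ K⁴.
A = 3170/(0.74 × 5.67×10⁻⁸ × 1.336×10¹⁰).

A ≈ 5.65 m²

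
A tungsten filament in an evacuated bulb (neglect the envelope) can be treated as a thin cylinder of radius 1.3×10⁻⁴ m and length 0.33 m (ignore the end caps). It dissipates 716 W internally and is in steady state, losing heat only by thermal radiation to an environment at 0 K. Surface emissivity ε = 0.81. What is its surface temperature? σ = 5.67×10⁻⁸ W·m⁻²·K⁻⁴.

T ≈ 2760 K

Steady state: internal power = radiated power, P = εσA T⁴.
Radiating area A = 2πrL = 2.695×10⁻⁴ m².
T⁴ = P/(εσA) = 716/(0.81·5.67×10⁻⁸·2.695×10⁻⁴) = 5.784×10¹³ K⁴.
T = (5.784×10¹³)^(1/4).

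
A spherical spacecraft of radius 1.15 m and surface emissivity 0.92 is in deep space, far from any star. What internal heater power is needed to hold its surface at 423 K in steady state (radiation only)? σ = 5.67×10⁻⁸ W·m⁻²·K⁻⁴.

P = εσ·4πr²·T⁴.
4πr² = 16.62 m²; T⁴ = 3.202×10¹⁰ K⁴.
P = 0.92·5.67×10⁻⁸·16.62·3.202×10¹⁰.

P ≈ 27800 W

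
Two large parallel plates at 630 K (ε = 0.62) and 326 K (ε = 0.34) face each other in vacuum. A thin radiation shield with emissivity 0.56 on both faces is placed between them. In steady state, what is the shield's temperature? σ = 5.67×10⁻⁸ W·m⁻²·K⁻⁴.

T_s ≈ 563 K

In steady state the net flux on the hot side equals that on the cold side.
σ(T₁⁴−T_s⁴)/D₁ = σ(T_s⁴−T₂⁴)/D₂, with D₁ = 1/ε₁+1/ε_s−1 = 2.399, D₂ = 1/ε_s+1/ε₂−1 = 3.727.
Solve for T_s⁴: T_s⁴ = (D₂·T₁⁴ + D₁·T₂⁴)/(D₁+D₂) = 1.003×10¹¹ K⁴.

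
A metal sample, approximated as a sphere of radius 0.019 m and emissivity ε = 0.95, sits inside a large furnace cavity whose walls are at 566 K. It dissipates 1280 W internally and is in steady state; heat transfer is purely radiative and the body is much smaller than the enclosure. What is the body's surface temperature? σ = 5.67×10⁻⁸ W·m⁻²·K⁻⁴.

T ≈ 1520 K

For a small grey body in a large enclosure, net radiated power = εσA(T⁴ − T_w⁴).
Steady state: P = εσA(T⁴ − T_w⁴) with A = 4πr² = 0.004536 m².
T⁴ = P/(εσA) + T_w⁴ = 1280/(0.95·5.67×10⁻⁸·0.004536) + (566)⁴
    = 5.238×10¹² + 1.026×10¹¹ = 5.341×10¹² K⁴.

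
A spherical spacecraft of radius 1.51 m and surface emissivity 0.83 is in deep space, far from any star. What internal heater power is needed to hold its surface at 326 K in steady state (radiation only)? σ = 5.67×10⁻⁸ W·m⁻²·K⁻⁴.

P = εσ·4πr²·T⁴.
4πr² = 28.65 m²; T⁴ = 1.129×10¹⁰ K⁴.
P = 0.83·5.67×10⁻⁸·28.65·1.129×10¹⁰.

P ≈ 15200 W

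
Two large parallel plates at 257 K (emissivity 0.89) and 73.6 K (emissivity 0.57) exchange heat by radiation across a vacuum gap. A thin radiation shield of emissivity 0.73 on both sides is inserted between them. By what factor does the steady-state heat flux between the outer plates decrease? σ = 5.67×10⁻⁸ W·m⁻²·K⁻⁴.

factor ≈ 1.93

Without shield: q₀ = σΔ(T⁴)/(1/ε₁+1/ε₂−1) with denominator 1.878.
With shield the two gaps are in series; the resistances add: (1/ε₁+1/ε_s−1)+(1/ε_s+1/ε₂−1) = 1.493+2.124 = 3.618.
Heat-flux ratio q₀/q = 3.618/1.878.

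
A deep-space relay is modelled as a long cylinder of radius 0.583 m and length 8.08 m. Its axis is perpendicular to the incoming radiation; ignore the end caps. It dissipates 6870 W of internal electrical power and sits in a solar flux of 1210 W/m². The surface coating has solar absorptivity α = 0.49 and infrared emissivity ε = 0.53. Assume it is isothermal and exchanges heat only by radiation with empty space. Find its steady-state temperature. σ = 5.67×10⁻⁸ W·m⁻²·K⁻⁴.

At steady state, absorbed solar power + internal power = radiated power.
Absorbed: α·S·A_cross = 0.49·1210·9.421 = 5586 W (cross-section 2rL).
Total input = 5586 + 6870 = 12460 W.
Radiated: εσ·A_surf·T⁴ with A_surf = 2πrL = 29.60 m².
T⁴ = 12460/(0.53·5.67×10⁻⁸·29.60) = 1.400×10¹⁰ K⁴.

T ≈ 344 K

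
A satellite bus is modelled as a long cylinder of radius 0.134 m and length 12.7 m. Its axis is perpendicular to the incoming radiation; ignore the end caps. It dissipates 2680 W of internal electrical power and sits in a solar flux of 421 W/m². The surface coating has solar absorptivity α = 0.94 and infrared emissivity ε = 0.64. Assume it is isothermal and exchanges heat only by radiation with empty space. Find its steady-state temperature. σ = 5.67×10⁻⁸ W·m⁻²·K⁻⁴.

At steady state, absorbed solar power + internal power = radiated power.
Absorbed: α·S·A_cross = 0.94·421·3.404 = 1347 W (cross-section 2rL).
Total input = 1347 + 2680 = 4027 W.
Radiated: εσ·A_surf·T⁴ with A_surf = 2πrL = 10.69 m².
T⁴ = 4027/(0.64·5.67×10⁻⁸·10.69) = 1.038×10¹⁰ K⁴.

T ≈ 319 K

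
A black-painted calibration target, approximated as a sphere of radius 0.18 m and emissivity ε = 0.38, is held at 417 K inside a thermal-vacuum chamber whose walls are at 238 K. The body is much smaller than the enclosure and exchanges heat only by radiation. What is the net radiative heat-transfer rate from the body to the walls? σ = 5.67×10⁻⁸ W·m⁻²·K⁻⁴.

For a small grey body in a large enclosure: P_net = εσA(T_body⁴ − T_wall⁴).
A = 4πr² = 0.4072 m²; T_body⁴ − T_wall⁴ = 3.024×10¹⁰ − 3.209×10⁹ = 2.703×10¹⁰ K⁴.
|P_net| = 0.38·5.67×10⁻⁸·0.4072·2.703×10¹⁰.

P_net ≈ 237 W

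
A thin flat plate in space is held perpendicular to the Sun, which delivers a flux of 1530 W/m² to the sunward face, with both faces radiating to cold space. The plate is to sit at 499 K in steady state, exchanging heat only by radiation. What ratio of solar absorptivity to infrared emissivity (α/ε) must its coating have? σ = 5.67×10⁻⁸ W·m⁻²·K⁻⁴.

α/ε ≈ 4.60

Balance: αS·A = εσ·2A·T⁴ ⇒ α/ε = 2σT⁴/S.
α/ε = 2·5.67×10⁻⁸·(499)⁴/1530 = 2·5.67×10⁻⁸·6.200×10¹⁰/1530.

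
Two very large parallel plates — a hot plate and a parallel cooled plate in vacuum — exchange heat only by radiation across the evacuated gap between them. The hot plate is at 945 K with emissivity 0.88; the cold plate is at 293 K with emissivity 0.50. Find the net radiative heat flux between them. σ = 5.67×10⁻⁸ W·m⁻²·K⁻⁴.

For two infinite grey parallel plates, q = σ(T₁⁴ − T₂⁴)/(1/ε₁ + 1/ε₂ − 1).
T₁⁴ − T₂⁴ = 7.975×10¹¹ − 7.370×10⁹ = 7.901×10¹¹ K⁴.
1/ε₁ + 1/ε₂ − 1 = 1.136 + 2.000 − 1 = 2.136.
q = 5.67×10⁻⁸ × 7.901×10¹¹ / 2.136.

q ≈ 21000 W/m²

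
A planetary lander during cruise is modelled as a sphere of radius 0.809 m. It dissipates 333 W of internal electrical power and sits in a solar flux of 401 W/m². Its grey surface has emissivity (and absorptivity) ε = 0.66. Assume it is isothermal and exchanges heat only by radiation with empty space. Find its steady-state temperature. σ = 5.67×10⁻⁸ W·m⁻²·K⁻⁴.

T ≈ 231 K

At steady state, absorbed solar power + internal power = radiated power.
Absorbed: α·S·A_cross = 0.66·401·2.056 = 544.2 W (cross-section πr²).
Total input = 544.2 + 333 = 877.2 W.
Radiated: εσ·A_surf·T⁴ with A_surf = 4πr² = 8.224 m².
T⁴ = 877.2/(0.66·5.67×10⁻⁸·8.224) = 2.850×10⁹ K⁴.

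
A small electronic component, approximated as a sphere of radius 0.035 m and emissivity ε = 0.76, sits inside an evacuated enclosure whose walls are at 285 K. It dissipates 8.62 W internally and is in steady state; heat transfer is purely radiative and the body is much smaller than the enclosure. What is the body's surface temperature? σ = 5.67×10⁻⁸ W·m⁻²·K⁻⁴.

For a small grey body in a large enclosure, net radiated power = εσA(T⁴ − T_w⁴).
Steady state: P = εσA(T⁴ − T_w⁴) with A = 4πr² = 0.01539 m².
T⁴ = P/(εσA) + T_w⁴ = 8.62/(0.76·5.67×10⁻⁸·0.01539) + (285)⁴
    = 1.299×10¹⁰ + 6.598×10⁹ = 1.959×10¹⁰ K⁴.

T ≈ 374 K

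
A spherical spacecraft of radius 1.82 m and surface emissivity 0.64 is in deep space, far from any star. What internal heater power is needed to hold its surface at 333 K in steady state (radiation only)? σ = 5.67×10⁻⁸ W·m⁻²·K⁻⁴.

P = εσ·4πr²·T⁴.
4πr² = 41.62 m²; T⁴ = 1.230×10¹⁰ K⁴.
P = 0.64·5.67×10⁻⁸·41.62·1.230×10¹⁰.

P ≈ 18600 W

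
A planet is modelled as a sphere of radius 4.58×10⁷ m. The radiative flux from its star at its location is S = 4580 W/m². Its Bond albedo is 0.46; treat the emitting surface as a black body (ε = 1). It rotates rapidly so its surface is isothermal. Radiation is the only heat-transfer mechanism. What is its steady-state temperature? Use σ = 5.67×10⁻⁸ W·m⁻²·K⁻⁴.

At equilibrium, absorbed power = emitted power.
Absorbing cross-section = πr² = 6.590×10¹⁵ m²; emitting surface = 4πr² = 2.636×10¹⁶ m² (ratio 4).
(1−a)S·A_cross = εσ·A_surf·T⁴  ⇒  T⁴ = (1−a)S/(4σ).
T⁴ = 0.540·4580/(4·5.67×10⁻⁸) = 1.090×10¹⁰ K⁴.
T = (1.090×10¹⁰)^(1/4).

T ≈ 323 K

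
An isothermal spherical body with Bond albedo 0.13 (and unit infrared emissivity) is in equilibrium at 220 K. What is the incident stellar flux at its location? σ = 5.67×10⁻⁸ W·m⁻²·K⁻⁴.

(1−a)S·πr² = σ·4πr²·T⁴ ⇒ S = 4σT⁴/(1−a).
S = 4·5.67×10⁻⁸·2.343×10⁹/0.870.

S ≈ 611 W/m²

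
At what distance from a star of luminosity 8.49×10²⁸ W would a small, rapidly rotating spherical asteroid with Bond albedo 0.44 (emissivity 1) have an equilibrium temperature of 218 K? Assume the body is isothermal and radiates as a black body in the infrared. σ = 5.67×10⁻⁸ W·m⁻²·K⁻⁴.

For an isothermal black-emitting sphere, (1−a)S·πr² = σ·4πr²·T⁴ ⇒ S = 4σT⁴/(1−a).
S = 4·5.67×10⁻⁸·(218)⁴/0.560 = 914.7 W/m².
Flux falls as S = L/(4πd²), so d = √(L/(4πS)) = √(8.49×10²⁸/(4π·914.7)).

d ≈ 2.72×10¹² m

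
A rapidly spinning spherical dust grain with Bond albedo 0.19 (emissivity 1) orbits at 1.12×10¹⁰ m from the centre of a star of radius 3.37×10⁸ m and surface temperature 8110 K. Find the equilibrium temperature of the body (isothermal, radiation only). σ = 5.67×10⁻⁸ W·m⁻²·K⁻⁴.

T ≈ 944 K

The star's surface emits σT_*⁴; at distance d the flux is S = σT_*⁴(R_*/d)².
S = 5.67×10⁻⁸·(8110)⁴·(3.37×10⁸/1.12×10¹⁰)² = 2.221×10⁵ W/m².
For an isothermal sphere T⁴ = (1−a)S/(4σ) = 7.931×10¹¹ K⁴.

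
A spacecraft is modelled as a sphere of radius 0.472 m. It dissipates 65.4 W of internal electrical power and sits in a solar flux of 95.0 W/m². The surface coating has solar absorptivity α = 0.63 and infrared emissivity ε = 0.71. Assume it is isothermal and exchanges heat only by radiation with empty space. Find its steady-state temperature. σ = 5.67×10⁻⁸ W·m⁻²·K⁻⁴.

T ≈ 176 K

At steady state, absorbed solar power + internal power = radiated power.
Absorbed: α·S·A_cross = 0.63·95.0·0.6999 = 41.89 W (cross-section πr²).
Total input = 41.89 + 65.4 = 107.3 W.
Radiated: εσ·A_surf·T⁴ with A_surf = 4πr² = 2.800 m².
T⁴ = 107.3/(0.71·5.67×10⁻⁸·2.800) = 9.520×10⁸ K⁴.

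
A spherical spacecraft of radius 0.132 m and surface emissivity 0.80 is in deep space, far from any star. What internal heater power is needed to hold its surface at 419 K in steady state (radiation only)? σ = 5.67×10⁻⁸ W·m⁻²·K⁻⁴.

P ≈ 306 W

P = εσ·4πr²·T⁴.
4πr² = 0.2190 m²; T⁴ = 3.082×10¹⁰ K⁴.
P = 0.80·5.67×10⁻⁸·0.2190·3.082×10¹⁰.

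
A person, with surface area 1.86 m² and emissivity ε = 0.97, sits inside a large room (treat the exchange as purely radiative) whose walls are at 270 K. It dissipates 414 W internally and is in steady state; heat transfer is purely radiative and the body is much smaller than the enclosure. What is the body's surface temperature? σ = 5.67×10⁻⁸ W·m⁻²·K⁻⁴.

For a small grey body in a large enclosure, net radiated power = εσA(T⁴ − T_w⁴).
Steady state: P = εσA(T⁴ − T_w⁴) with A = 1.86 m².
T⁴ = P/(εσA) + T_w⁴ = 414/(0.97·5.67×10⁻⁸·1.860) + (270)⁴
    = 4.047×10⁹ + 5.314×10⁹ = 9.361×10⁹ K⁴.

T ≈ 311 K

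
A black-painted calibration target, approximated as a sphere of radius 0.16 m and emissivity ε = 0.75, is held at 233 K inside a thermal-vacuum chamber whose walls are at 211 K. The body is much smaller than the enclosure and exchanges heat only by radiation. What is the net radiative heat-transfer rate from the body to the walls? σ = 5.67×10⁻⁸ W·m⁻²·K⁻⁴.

P_net ≈ 13.2 W

For a small grey body in a large enclosure: P_net = εσA(T_body⁴ − T_wall⁴).
A = 4πr² = 0.3217 m²; T_body⁴ − T_wall⁴ = 2.947×10⁹ − 1.982×10⁹ = 9.652×10⁸ K⁴.
|P_net| = 0.75·5.67×10⁻⁸·0.3217·9.652×10⁸.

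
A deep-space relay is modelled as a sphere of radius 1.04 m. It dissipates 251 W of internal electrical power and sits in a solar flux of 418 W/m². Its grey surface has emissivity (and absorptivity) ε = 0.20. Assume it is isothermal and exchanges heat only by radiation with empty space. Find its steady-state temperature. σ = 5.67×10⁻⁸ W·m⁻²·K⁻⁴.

At steady state, absorbed solar power + internal power = radiated power.
Absorbed: α·S·A_cross = 0.20·418·3.398 = 284.1 W (cross-section πr²).
Total input = 284.1 + 251 = 535.1 W.
Radiated: εσ·A_surf·T⁴ with A_surf = 4πr² = 13.59 m².
T⁴ = 535.1/(0.20·5.67×10⁻⁸·13.59) = 3.472×10⁹ K⁴.

T ≈ 243 K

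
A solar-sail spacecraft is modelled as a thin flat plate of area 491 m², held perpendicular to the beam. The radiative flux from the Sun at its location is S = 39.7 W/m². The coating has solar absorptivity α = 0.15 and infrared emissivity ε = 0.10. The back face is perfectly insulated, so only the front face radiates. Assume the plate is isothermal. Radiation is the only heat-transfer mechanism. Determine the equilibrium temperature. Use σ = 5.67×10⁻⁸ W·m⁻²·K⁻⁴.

T ≈ 180 K

At equilibrium, absorbed power = emitted power.
Absorbing cross-section = A = 491.0 m²; emitting surface = A = 491.0 m² (ratio 1).
αS·A_cross = εσ·A_surf·T⁴  ⇒  T⁴ = αS/(ε·1σ).
T⁴ = 0.150·39.7/(0.10·1·5.67×10⁻⁸) = 1.050×10⁹ K⁴.
T = (1.050×10⁹)^(1/4).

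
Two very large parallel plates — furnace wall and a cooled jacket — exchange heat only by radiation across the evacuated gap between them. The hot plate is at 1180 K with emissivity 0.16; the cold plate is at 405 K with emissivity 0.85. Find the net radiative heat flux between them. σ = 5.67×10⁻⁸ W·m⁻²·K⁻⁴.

q ≈ 16900 W/m²

For two infinite grey parallel plates, q = σ(T₁⁴ − T₂⁴)/(1/ε₁ + 1/ε₂ − 1).
T₁⁴ − T₂⁴ = 1.939×10¹² − 2.690×10¹⁰ = 1.912×10¹² K⁴.
1/ε₁ + 1/ε₂ − 1 = 6.250 + 1.176 − 1 = 6.426.
q = 5.67×10⁻⁸ × 1.912×10¹² / 6.426.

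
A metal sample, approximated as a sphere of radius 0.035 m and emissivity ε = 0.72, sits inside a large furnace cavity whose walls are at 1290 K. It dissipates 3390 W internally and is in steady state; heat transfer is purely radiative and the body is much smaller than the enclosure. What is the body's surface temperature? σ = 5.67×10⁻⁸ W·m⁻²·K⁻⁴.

T ≈ 1690 K

For a small grey body in a large enclosure, net radiated power = εσA(T⁴ − T_w⁴).
Steady state: P = εσA(T⁴ − T_w⁴) with A = 4πr² = 0.01539 m².
T⁴ = P/(εσA) + T_w⁴ = 3390/(0.72·5.67×10⁻⁸·0.01539) + (1290)⁴
    = 5.394×10¹² + 2.769×10¹² = 8.164×10¹² K⁴.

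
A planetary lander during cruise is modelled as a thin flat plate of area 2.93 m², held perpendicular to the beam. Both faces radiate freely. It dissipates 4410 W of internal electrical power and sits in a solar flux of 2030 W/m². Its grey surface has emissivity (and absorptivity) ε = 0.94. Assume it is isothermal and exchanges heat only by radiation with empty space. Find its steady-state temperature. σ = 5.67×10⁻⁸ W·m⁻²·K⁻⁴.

T ≈ 423 K

At steady state, absorbed solar power + internal power = radiated power.
Absorbed: α·S·A_cross = 0.94·2030·2.930 = 5591 W (cross-section A).
Total input = 5591 + 4410 = 10000 W.
Radiated: εσ·A_surf·T⁴ with A_surf = 2A = 5.860 m².
T⁴ = 10000/(0.94·5.67×10⁻⁸·5.860) = 3.202×10¹⁰ K⁴.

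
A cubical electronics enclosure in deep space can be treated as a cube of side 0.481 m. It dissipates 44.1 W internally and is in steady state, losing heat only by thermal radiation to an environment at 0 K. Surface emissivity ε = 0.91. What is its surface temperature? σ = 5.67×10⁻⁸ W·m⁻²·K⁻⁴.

T ≈ 158 K

Steady state: internal power = radiated power, P = εσA T⁴.
Radiating area A = 6L² = 1.388 m².
T⁴ = P/(εσA) = 44.1/(0.91·5.67×10⁻⁸·1.388) = 6.157×10⁸ K⁴.
T = (6.157×10⁸)^(1/4).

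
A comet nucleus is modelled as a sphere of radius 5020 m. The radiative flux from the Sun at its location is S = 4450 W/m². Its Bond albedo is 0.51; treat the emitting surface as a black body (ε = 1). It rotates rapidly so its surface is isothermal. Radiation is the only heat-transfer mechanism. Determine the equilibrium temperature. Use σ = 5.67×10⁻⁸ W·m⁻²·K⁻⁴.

T ≈ 313 K

At equilibrium, absorbed power = emitted power.
Absorbing cross-section = πr² = 7.917×10⁷ m²; emitting surface = 4πr² = 3.167×10⁸ m² (ratio 4).
(1−a)S·A_cross = εσ·A_surf·T⁴  ⇒  T⁴ = (1−a)S/(4σ).
T⁴ = 0.490·4450/(4·5.67×10⁻⁸) = 9.614×10⁹ K⁴.
T = (9.614×10⁹)^(1/4).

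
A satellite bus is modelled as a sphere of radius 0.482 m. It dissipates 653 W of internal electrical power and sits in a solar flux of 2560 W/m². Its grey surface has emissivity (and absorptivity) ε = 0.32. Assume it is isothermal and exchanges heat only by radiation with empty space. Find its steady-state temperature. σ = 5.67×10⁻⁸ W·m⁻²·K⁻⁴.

At steady state, absorbed solar power + internal power = radiated power.
Absorbed: α·S·A_cross = 0.32·2560·0.7299 = 597.9 W (cross-section πr²).
Total input = 597.9 + 653 = 1251 W.
Radiated: εσ·A_surf·T⁴ with A_surf = 4πr² = 2.919 m².
T⁴ = 1251/(0.32·5.67×10⁻⁸·2.919) = 2.362×10¹⁰ K⁴.

T ≈ 392 K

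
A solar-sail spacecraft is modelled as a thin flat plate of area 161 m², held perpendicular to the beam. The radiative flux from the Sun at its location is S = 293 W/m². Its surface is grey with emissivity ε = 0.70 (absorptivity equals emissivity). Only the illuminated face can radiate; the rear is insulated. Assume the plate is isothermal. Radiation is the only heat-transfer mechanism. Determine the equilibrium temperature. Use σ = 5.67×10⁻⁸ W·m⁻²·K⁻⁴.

At equilibrium, absorbed power = emitted power.
Absorbing cross-section = A = 161.0 m²; emitting surface = A = 161.0 m² (ratio 1).
εS·A_cross = εσ·A_surf·T⁴  ⇒  T⁴ = S/(1σ)   (ε cancels).
T⁴ = 293/(1·5.67×10⁻⁸) = 5.168×10⁹ K⁴.
T = (5.168×10⁹)^(1/4).

T ≈ 268 K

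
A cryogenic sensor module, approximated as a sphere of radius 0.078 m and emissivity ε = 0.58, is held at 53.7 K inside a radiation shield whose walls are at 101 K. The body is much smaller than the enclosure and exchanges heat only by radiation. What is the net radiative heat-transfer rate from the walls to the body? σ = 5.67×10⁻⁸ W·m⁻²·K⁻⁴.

For a small grey body in a large enclosure: P_net = εσA(T_body⁴ − T_wall⁴).
A = 4πr² = 0.07645 m²; T_body⁴ − T_wall⁴ = 8.316×10⁶ − 1.041×10⁸ = -9.574×10⁷ K⁴.
|P_net| = 0.58·5.67×10⁻⁸·0.07645·9.574×10⁷.

P_net ≈ 0.241 W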